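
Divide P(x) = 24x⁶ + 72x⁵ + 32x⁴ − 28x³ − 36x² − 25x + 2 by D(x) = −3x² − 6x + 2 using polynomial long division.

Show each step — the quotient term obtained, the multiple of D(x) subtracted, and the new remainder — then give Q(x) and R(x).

Step 1: lead(24x⁶ + 72x⁵ + 32x⁴ − 28x³ − 36x² − 25x + 2) ÷ lead(D) = 24x⁶ ÷ −3x² = −8x⁴. Subtract (−8x⁴)·D = 24x⁶ + 48x⁵ − 16x⁴. Remainder: 24x⁵ + 48x⁴ − 28x³ − 36x² − 25x + 2.
Step 2: lead(24x⁵ + 48x⁴ − 28x³ − 36x² − 25x + 2) ÷ lead(D) = 24x⁵ ÷ −3x² = −8x³. Subtract (−8x³)·D = 24x⁵ + 48x⁴ − 16x³. Remainder: −12x³ − 36x² − 25x + 2.
Step 3: lead(−12x³ − 36x² − 25x + 2) ÷ lead(D) = −12x³ ÷ −3x² = 4x. Subtract (4x)·D = −12x³ − 24x² + 8x. Remainder: −12x² − 33x + 2.
Step 4: lead(−12x² − 33x + 2) ÷ lead(D) = −12x² ÷ −3x² = 4. Subtract (4)·D = −12x² − 24x + 8. Remainder: −9x − 6.

Q(x) = −8x⁴ − 8x³ + 4x + 4; R(x) = −9x − 6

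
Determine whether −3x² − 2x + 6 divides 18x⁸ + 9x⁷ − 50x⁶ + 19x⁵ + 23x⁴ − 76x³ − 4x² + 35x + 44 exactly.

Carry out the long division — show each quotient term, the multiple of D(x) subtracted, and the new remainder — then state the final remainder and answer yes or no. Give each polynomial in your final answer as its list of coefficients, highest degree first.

Step 1: lead(18x⁸ + 9x⁷ − 50x⁶ + 19x⁵ + 23x⁴ − 76x³ − 4x² + 35x + 44) ÷ lead(D) = 18x⁸ ÷ −3x² = −6x⁶. Subtract (−6x⁶)·D = 18x⁸ + 12x⁷ − 36x⁶. Remainder: −3x⁷ − 14x⁶ + 19x⁵ + 23x⁴ − 76x³ − 4x² + 35x + 44.
Step 2: lead(−3x⁷ − 14x⁶ + 19x⁵ + 23x⁴ − 76x³ − 4x² + 35x + 44) ÷ lead(D) = −3x⁷ ÷ −3x² = x⁵. Subtract (x⁵)·D = −3x⁷ − 2x⁶ + 6x⁵. Remainder: −12x⁶ + 13x⁵ + 23x⁴ − 76x³ − 4x² + 35x + 44.
Step 3: lead(−12x⁶ + 13x⁵ + 23x⁴ − 76x³ − 4x² + 35x + 44) ÷ lead(D) = −12x⁶ ÷ −3x² = 4x⁴. Subtract (4x⁴)·D = −12x⁶ − 8x⁵ + 24x⁴. Remainder: 21x⁵ − x⁴ − 76x³ − 4x² + 35x + 44.
Step 4: lead(21x⁵ − x⁴ − 76x³ − 4x² + 35x + 44) ÷ lead(D) = 21x⁵ ÷ −3x² = −7x³. Subtract (−7x³)·D = 21x⁵ + 14x⁴ − 42x³. Remainder: −15x⁴ − 34x³ − 4x² + 35x + 44.
Step 5: lead(−15x⁴ − 34x³ − 4x² + 35x + 44) ÷ lead(D) = −15x⁴ ÷ −3x² = 5x². Subtract (5x²)·D = −15x⁴ − 10x³ + 30x². Remainder: −24x³ − 34x² + 35x + 44.
Step 6: lead(−24x³ − 34x² + 35x + 44) ÷ lead(D) = −24x³ ÷ −3x² = 8x. Subtract (8x)·D = −24x³ − 16x² + 48x. Remainder: −18x² − 13x + 44.
Step 7: lead(−18x² − 13x + 44) ÷ lead(D) = −18x² ÷ −3x² = 6. Subtract (6)·D = −18x² − 12x + 36. Remainder: −x + 8.

R = [-1, 8], so D(x) is not a factor of P(x). no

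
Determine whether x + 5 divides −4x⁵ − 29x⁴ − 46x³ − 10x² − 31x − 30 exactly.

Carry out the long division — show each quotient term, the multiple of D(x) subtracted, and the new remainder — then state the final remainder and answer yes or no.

Step 1: lead(−4x⁵ − 29x⁴ − 46x³ − 10x² − 31x − 30) ÷ lead(D) = −4x⁵ ÷ x = −4x⁴. Subtract (−4x⁴)·D = −4x⁵ − 20x⁴. Remainder: −9x⁴ − 46x³ − 10x² − 31x − 30.
Step 2: lead(−9x⁴ − 46x³ − 10x² − 31x − 30) ÷ lead(D) = −9x⁴ ÷ x = −9x³. Subtract (−9x³)·D = −9x⁴ − 45x³. Remainder: −x³ − 10x² − 31x − 30.
Step 3: lead(−x³ − 10x² − 31x − 30) ÷ lead(D) = −x³ ÷ x = −x². Subtract (−x²)·D = −x³ − 5x². Remainder: −5x² − 31x − 30.
Step 4: lead(−5x² − 31x − 30) ÷ lead(D) = −5x² ÷ x = −5x. Subtract (−5x)·D = −5x² − 25x. Remainder: −6x − 30.
Step 5: lead(−6x − 30) ÷ lead(D) = −6x ÷ x = −6. Subtract (−6)·D = −6x − 30. Remainder: 0.

R(x) = 0, so D(x) is a factor of P(x). yes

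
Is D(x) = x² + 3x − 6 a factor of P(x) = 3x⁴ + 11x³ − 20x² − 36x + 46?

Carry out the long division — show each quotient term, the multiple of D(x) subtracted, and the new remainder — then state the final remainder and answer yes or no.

R(x) = −2, so D(x) is not a factor of P(x). no

Step 1: lead(3x⁴ + 11x³ − 20x² − 36x + 46) ÷ lead(D) = 3x⁴ ÷ x² = 3x². Subtract (3x²)·D = 3x⁴ + 9x³ − 18x². Remainder: 2x³ − 2x² − 36x + 46.
Step 2: lead(2x³ − 2x² − 36x + 46) ÷ lead(D) = 2x³ ÷ x² = 2x. Subtract (2x)·D = 2x³ + 6x² − 12x. Remainder: −8x² − 24x + 46.
Step 3: lead(−8x² − 24x + 46) ÷ lead(D) = −8x² ÷ x² = −8. Subtract (−8)·D = −8x² − 24x + 48. Remainder: −2.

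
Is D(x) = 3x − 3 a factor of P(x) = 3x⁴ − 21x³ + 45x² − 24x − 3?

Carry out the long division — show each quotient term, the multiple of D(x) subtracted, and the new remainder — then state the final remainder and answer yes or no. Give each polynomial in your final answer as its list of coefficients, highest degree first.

Step 1: lead(3x⁴ − 21x³ + 45x² − 24x − 3) ÷ lead(D) = 3x⁴ ÷ 3x = x³. Subtract (x³)·D = 3x⁴ − 3x³. Remainder: −18x³ + 45x² − 24x − 3.
Step 2: lead(−18x³ + 45x² − 24x − 3) ÷ lead(D) = −18x³ ÷ 3x = −6x². Subtract (−6x²)·D = −18x³ + 18x². Remainder: 27x² − 24x − 3.
Step 3: lead(27x² − 24x − 3) ÷ lead(D) = 27x² ÷ 3x = 9x. Subtract (9x)·D = 27x² − 27x. Remainder: 3x − 3.
Step 4: lead(3x − 3) ÷ lead(D) = 3x ÷ 3x = 1. Subtract (1)·D = 3x − 3. Remainder: 0.

R = [0], so D(x) is a factor of P(x). yes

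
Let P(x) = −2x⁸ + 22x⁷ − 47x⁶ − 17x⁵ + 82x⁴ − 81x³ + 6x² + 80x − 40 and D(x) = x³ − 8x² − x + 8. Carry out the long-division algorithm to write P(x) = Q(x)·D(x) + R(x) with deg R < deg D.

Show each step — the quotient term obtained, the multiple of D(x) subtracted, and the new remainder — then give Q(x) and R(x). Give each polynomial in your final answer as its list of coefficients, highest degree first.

Q = [-2, 6, -1, -3, 9, -4]; R = [7, 4, -8]

Step 1: lead(−2x⁸ + 22x⁷ − 47x⁶ − 17x⁵ + 82x⁴ − 81x³ + 6x² + 80x − 40) ÷ lead(D) = −2x⁸ ÷ x³ = −2x⁵. Subtract (−2x⁵)·D = −2x⁸ + 16x⁷ + 2x⁶ − 16x⁵. Remainder: 6x⁷ − 49x⁶ − x⁵ + 82x⁴ − 81x³ + 6x² + 80x − 40.
Step 2: lead(6x⁷ − 49x⁶ − x⁵ + 82x⁴ − 81x³ + 6x² + 80x − 40) ÷ lead(D) = 6x⁷ ÷ x³ = 6x⁴. Subtract (6x⁴)·D = 6x⁷ − 48x⁶ − 6x⁵ + 48x⁴. Remainder: −x⁶ + 5x⁵ + 34x⁴ − 81x³ + 6x² + 80x − 40.
Step 3: lead(−x⁶ + 5x⁵ + 34x⁴ − 81x³ + 6x² + 80x − 40) ÷ lead(D) = −x⁶ ÷ x³ = −x³. Subtract (−x³)·D = −x⁶ + 8x⁵ + x⁴ − 8x³. Remainder: −3x⁵ + 33x⁴ − 73x³ + 6x² + 80x − 40.
Step 4: lead(−3x⁵ + 33x⁴ − 73x³ + 6x² + 80x − 40) ÷ lead(D) = −3x⁵ ÷ x³ = −3x². Subtract (−3x²)·D = −3x⁵ + 24x⁴ + 3x³ − 24x². Remainder: 9x⁴ − 76x³ + 30x² + 80x − 40.
Step 5: lead(9x⁴ − 76x³ + 30x² + 80x − 40) ÷ lead(D) = 9x⁴ ÷ x³ = 9x. Subtract (9x)·D = 9x⁴ − 72x³ − 9x² + 72x. Remainder: −4x³ + 39x² + 8x − 40.
Step 6: lead(−4x³ + 39x² + 8x − 40) ÷ lead(D) = −4x³ ÷ x³ = −4. Subtract (−4)·D = −4x³ + 32x² + 4x − 32. Remainder: 7x² + 4x − 8.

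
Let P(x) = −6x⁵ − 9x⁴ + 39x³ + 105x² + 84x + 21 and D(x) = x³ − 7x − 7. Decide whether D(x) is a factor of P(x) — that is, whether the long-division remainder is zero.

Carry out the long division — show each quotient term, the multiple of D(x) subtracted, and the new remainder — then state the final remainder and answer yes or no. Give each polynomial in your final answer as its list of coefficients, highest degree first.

Step 1: lead(−6x⁵ − 9x⁴ + 39x³ + 105x² + 84x + 21) ÷ lead(D) = −6x⁵ ÷ x³ = −6x². Subtract (−6x²)·D = −6x⁵ + 42x³ + 42x². Remainder: −9x⁴ − 3x³ + 63x² + 84x + 21.
Step 2: lead(−9x⁴ − 3x³ + 63x² + 84x + 21) ÷ lead(D) = −9x⁴ ÷ x³ = −9x. Subtract (−9x)·D = −9x⁴ + 63x² + 63x. Remainder: −3x³ + 21x + 21.
Step 3: lead(−3x³ + 21x + 21) ÷ lead(D) = −3x³ ÷ x³ = −3. Subtract (−3)·D = −3x³ + 21x + 21. Remainder: 0.

R = [0], so D(x) is a factor of P(x). yes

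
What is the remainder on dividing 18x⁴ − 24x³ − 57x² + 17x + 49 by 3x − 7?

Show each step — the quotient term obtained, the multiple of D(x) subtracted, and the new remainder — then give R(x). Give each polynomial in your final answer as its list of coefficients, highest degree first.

Step 1: lead(18x⁴ − 24x³ − 57x² + 17x + 49) ÷ lead(D) = 18x⁴ ÷ 3x = 6x³. Subtract (6x³)·D = 18x⁴ − 42x³. Remainder: 18x³ − 57x² + 17x + 49.
Step 2: lead(18x³ − 57x² + 17x + 49) ÷ lead(D) = 18x³ ÷ 3x = 6x². Subtract (6x²)·D = 18x³ − 42x². Remainder: −15x² + 17x + 49.
Step 3: lead(−15x² + 17x + 49) ÷ lead(D) = −15x² ÷ 3x = −5x. Subtract (−5x)·D = −15x² + 35x. Remainder: −18x + 49.
Step 4: lead(−18x + 49) ÷ lead(D) = −18x ÷ 3x = −6. Subtract (−6)·D = −18x + 42. Remainder: 7.

R = [7]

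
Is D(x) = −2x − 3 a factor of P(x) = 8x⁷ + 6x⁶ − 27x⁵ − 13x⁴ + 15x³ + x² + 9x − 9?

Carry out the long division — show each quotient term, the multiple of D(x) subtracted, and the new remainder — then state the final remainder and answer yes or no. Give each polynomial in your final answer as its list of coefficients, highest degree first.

R = [0], so D(x) is a factor of P(x). yes

Step 1: lead(8x⁷ + 6x⁶ − 27x⁵ − 13x⁴ + 15x³ + x² + 9x − 9) ÷ lead(D) = 8x⁷ ÷ −2x = −4x⁶. Subtract (−4x⁶)·D = 8x⁷ + 12x⁶. Remainder: −6x⁶ − 27x⁵ − 13x⁴ + 15x³ + x² + 9x − 9.
Step 2: lead(−6x⁶ − 27x⁵ − 13x⁴ + 15x³ + x² + 9x − 9) ÷ lead(D) = −6x⁶ ÷ −2x = 3x⁵. Subtract (3x⁵)·D = −6x⁶ − 9x⁵. Remainder: −18x⁵ − 13x⁴ + 15x³ + x² + 9x − 9.
Step 3: lead(−18x⁵ − 13x⁴ + 15x³ + x² + 9x − 9) ÷ lead(D) = −18x⁵ ÷ −2x = 9x⁴. Subtract (9x⁴)·D = −18x⁵ − 27x⁴. Remainder: 14x⁴ + 15x³ + x² + 9x − 9.
Step 4: lead(14x⁴ + 15x³ + x² + 9x − 9) ÷ lead(D) = 14x⁴ ÷ −2x = −7x³. Subtract (−7x³)·D = 14x⁴ + 21x³. Remainder: −6x³ + x² + 9x − 9.
Step 5: lead(−6x³ + x² + 9x − 9) ÷ lead(D) = −6x³ ÷ −2x = 3x². Subtract (3x²)·D = −6x³ − 9x². Remainder: 10x² + 9x − 9.
Step 6: lead(10x² + 9x − 9) ÷ lead(D) = 10x² ÷ −2x = −5x. Subtract (−5x)·D = 10x² + 15x. Remainder: −6x − 9.
Step 7: lead(−6x − 9) ÷ lead(D) = −6x ÷ −2x = 3. Subtract (3)·D = −6x − 9. Remainder: 0.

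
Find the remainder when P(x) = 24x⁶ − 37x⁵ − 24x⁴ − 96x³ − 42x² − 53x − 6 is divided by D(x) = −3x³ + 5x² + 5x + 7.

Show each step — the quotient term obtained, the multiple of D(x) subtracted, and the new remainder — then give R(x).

R(x) = −4x − 6

Step 1: lead(24x⁶ − 37x⁵ − 24x⁴ − 96x³ − 42x² − 53x − 6) ÷ lead(D) = 24x⁶ ÷ −3x³ = −8x³. Subtract (−8x³)·D = 24x⁶ − 40x⁵ − 40x⁴ − 56x³. Remainder: 3x⁵ + 16x⁴ − 40x³ − 42x² − 53x − 6.
Step 2: lead(3x⁵ + 16x⁴ − 40x³ − 42x² − 53x − 6) ÷ lead(D) = 3x⁵ ÷ −3x³ = −x². Subtract (−x²)·D = 3x⁵ − 5x⁴ − 5x³ − 7x². Remainder: 21x⁴ − 35x³ − 35x² − 53x − 6.
Step 3: lead(21x⁴ − 35x³ − 35x² − 53x − 6) ÷ lead(D) = 21x⁴ ÷ −3x³ = −7x. Subtract (−7x)·D = 21x⁴ − 35x³ − 35x² − 49x. Remainder: −4x − 6.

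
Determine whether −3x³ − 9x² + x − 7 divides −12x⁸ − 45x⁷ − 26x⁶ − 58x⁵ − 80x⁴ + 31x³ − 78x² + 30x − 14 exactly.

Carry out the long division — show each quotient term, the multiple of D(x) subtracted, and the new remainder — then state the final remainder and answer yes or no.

R(x) = 0, so D(x) is a factor of P(x). yes

Step 1: lead(−12x⁸ − 45x⁷ − 26x⁶ − 58x⁵ − 80x⁴ + 31x³ − 78x² + 30x − 14) ÷ lead(D) = −12x⁸ ÷ −3x³ = 4x⁵. Subtract (4x⁵)·D = −12x⁸ − 36x⁷ + 4x⁶ − 28x⁵. Remainder: −9x⁷ − 30x⁶ − 30x⁵ − 80x⁴ + 31x³ − 78x² + 30x − 14.
Step 2: lead(−9x⁷ − 30x⁶ − 30x⁵ − 80x⁴ + 31x³ − 78x² + 30x − 14) ÷ lead(D) = −9x⁷ ÷ −3x³ = 3x⁴. Subtract (3x⁴)·D = −9x⁷ − 27x⁶ + 3x⁵ − 21x⁴. Remainder: −3x⁶ − 33x⁵ − 59x⁴ + 31x³ − 78x² + 30x − 14.
Step 3: lead(−3x⁶ − 33x⁵ − 59x⁴ + 31x³ − 78x² + 30x − 14) ÷ lead(D) = −3x⁶ ÷ −3x³ = x³. Subtract (x³)·D = −3x⁶ − 9x⁵ + x⁴ − 7x³. Remainder: −24x⁵ − 60x⁴ + 38x³ − 78x² + 30x − 14.
Step 4: lead(−24x⁵ − 60x⁴ + 38x³ − 78x² + 30x − 14) ÷ lead(D) = −24x⁵ ÷ −3x³ = 8x². Subtract (8x²)·D = −24x⁵ − 72x⁴ + 8x³ − 56x². Remainder: 12x⁴ + 30x³ − 22x² + 30x − 14.
Step 5: lead(12x⁴ + 30x³ − 22x² + 30x − 14) ÷ lead(D) = 12x⁴ ÷ −3x³ = −4x. Subtract (−4x)·D = 12x⁴ + 36x³ − 4x² + 28x. Remainder: −6x³ − 18x² + 2x − 14.
Step 6: lead(−6x³ − 18x² + 2x − 14) ÷ lead(D) = −6x³ ÷ −3x³ = 2. Subtract (2)·D = −6x³ − 18x² + 2x − 14. Remainder: 0.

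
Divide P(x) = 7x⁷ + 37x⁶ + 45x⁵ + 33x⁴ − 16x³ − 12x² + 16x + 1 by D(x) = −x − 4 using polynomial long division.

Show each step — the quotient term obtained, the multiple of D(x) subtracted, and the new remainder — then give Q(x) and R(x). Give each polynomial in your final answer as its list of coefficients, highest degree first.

Q = [-7, -9, -9, 3, 4, -4, 0]; R = [1]

Step 1: lead(7x⁷ + 37x⁶ + 45x⁵ + 33x⁴ − 16x³ − 12x² + 16x + 1) ÷ lead(D) = 7x⁷ ÷ −x = −7x⁶. Subtract (−7x⁶)·D = 7x⁷ + 28x⁶. Remainder: 9x⁶ + 45x⁵ + 33x⁴ − 16x³ − 12x² + 16x + 1.
Step 2: lead(9x⁶ + 45x⁵ + 33x⁴ − 16x³ − 12x² + 16x + 1) ÷ lead(D) = 9x⁶ ÷ −x = −9x⁵. Subtract (−9x⁵)·D = 9x⁶ + 36x⁵. Remainder: 9x⁵ + 33x⁴ − 16x³ − 12x² + 16x + 1.
Step 3: lead(9x⁵ + 33x⁴ − 16x³ − 12x² + 16x + 1) ÷ lead(D) = 9x⁵ ÷ −x = −9x⁴. Subtract (−9x⁴)·D = 9x⁵ + 36x⁴. Remainder: −3x⁴ − 16x³ − 12x² + 16x + 1.
Step 4: lead(−3x⁴ − 16x³ − 12x² + 16x + 1) ÷ lead(D) = −3x⁴ ÷ −x = 3x³. Subtract (3x³)·D = −3x⁴ − 12x³. Remainder: −4x³ − 12x² + 16x + 1.
Step 5: lead(−4x³ − 12x² + 16x + 1) ÷ lead(D) = −4x³ ÷ −x = 4x². Subtract (4x²)·D = −4x³ − 16x². Remainder: 4x² + 16x + 1.
Step 6: lead(4x² + 16x + 1) ÷ lead(D) = 4x² ÷ −x = −4x. Subtract (−4x)·D = 4x² + 16x. Remainder: 1.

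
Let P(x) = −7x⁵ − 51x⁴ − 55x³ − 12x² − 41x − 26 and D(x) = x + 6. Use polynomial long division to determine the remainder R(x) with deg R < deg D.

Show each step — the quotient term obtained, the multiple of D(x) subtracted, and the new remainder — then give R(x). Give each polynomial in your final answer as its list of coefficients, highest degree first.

Step 1: lead(−7x⁵ − 51x⁴ − 55x³ − 12x² − 41x − 26) ÷ lead(D) = −7x⁵ ÷ x = −7x⁴. Subtract (−7x⁴)·D = −7x⁵ − 42x⁴. Remainder: −9x⁴ − 55x³ − 12x² − 41x − 26.
Step 2: lead(−9x⁴ − 55x³ − 12x² − 41x − 26) ÷ lead(D) = −9x⁴ ÷ x = −9x³. Subtract (−9x³)·D = −9x⁴ − 54x³. Remainder: −x³ − 12x² − 41x − 26.
Step 3: lead(−x³ − 12x² − 41x − 26) ÷ lead(D) = −x³ ÷ x = −x². Subtract (−x²)·D = −x³ − 6x². Remainder: −6x² − 41x − 26.
Step 4: lead(−6x² − 41x − 26) ÷ lead(D) = −6x² ÷ x = −6x. Subtract (−6x)·D = −6x² − 36x. Remainder: −5x − 26.
Step 5: lead(−5x − 26) ÷ lead(D) = −5x ÷ x = −5. Subtract (−5)·D = −5x − 30. Remainder: 4.

R = [4]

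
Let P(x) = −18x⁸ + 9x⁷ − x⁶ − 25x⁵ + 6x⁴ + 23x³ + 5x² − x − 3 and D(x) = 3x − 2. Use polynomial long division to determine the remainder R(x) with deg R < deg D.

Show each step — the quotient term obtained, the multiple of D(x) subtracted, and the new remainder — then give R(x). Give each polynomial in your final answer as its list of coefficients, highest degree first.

Step 1: lead(−18x⁸ + 9x⁷ − x⁶ − 25x⁵ + 6x⁴ + 23x³ + 5x² − x − 3) ÷ lead(D) = −18x⁸ ÷ 3x = −6x⁷. Subtract (−6x⁷)·D = −18x⁸ + 12x⁷. Remainder: −3x⁷ − x⁶ − 25x⁵ + 6x⁴ + 23x³ + 5x² − x − 3.
Step 2: lead(−3x⁷ − x⁶ − 25x⁵ + 6x⁴ + 23x³ + 5x² − x − 3) ÷ lead(D) = −3x⁷ ÷ 3x = −x⁶. Subtract (−x⁶)·D = −3x⁷ + 2x⁶. Remainder: −3x⁶ − 25x⁵ + 6x⁴ + 23x³ + 5x² − x − 3.
Step 3: lead(−3x⁶ − 25x⁵ + 6x⁴ + 23x³ + 5x² − x − 3) ÷ lead(D) = −3x⁶ ÷ 3x = −x⁵. Subtract (−x⁵)·D = −3x⁶ + 2x⁵. Remainder: −27x⁵ + 6x⁴ + 23x³ + 5x² − x − 3.
Step 4: lead(−27x⁵ + 6x⁴ + 23x³ + 5x² − x − 3) ÷ lead(D) = −27x⁵ ÷ 3x = −9x⁴. Subtract (−9x⁴)·D = −27x⁵ + 18x⁴. Remainder: −12x⁴ + 23x³ + 5x² − x − 3.
Step 5: lead(−12x⁴ + 23x³ + 5x² − x − 3) ÷ lead(D) = −12x⁴ ÷ 3x = −4x³. Subtract (−4x³)·D = −12x⁴ + 8x³. Remainder: 15x³ + 5x² − x − 3.
Step 6: lead(15x³ + 5x² − x − 3) ÷ lead(D) = 15x³ ÷ 3x = 5x². Subtract (5x²)·D = 15x³ − 10x². Remainder: 15x² − x − 3.
Step 7: lead(15x² − x − 3) ÷ lead(D) = 15x² ÷ 3x = 5x. Subtract (5x)·D = 15x² − 10x. Remainder: 9x − 3.
Step 8: lead(9x − 3) ÷ lead(D) = 9x ÷ 3x = 3. Subtract (3)·D = 9x − 6. Remainder: 3.

R = [3]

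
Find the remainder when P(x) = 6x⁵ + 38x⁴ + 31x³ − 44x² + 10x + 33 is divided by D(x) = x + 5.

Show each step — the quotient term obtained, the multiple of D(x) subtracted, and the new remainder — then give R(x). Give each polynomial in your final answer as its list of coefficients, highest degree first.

R = [8]

Step 1: lead(6x⁵ + 38x⁴ + 31x³ − 44x² + 10x + 33) ÷ lead(D) = 6x⁵ ÷ x = 6x⁴. Subtract (6x⁴)·D = 6x⁵ + 30x⁴. Remainder: 8x⁴ + 31x³ − 44x² + 10x + 33.
Step 2: lead(8x⁴ + 31x³ − 44x² + 10x + 33) ÷ lead(D) = 8x⁴ ÷ x = 8x³. Subtract (8x³)·D = 8x⁴ + 40x³. Remainder: −9x³ − 44x² + 10x + 33.
Step 3: lead(−9x³ − 44x² + 10x + 33) ÷ lead(D) = −9x³ ÷ x = −9x². Subtract (−9x²)·D = −9x³ − 45x². Remainder: x² + 10x + 33.
Step 4: lead(x² + 10x + 33) ÷ lead(D) = x² ÷ x = x. Subtract (x)·D = x² + 5x. Remainder: 5x + 33.
Step 5: lead(5x + 33) ÷ lead(D) = 5x ÷ x = 5. Subtract (5)·D = 5x + 25. Remainder: 8.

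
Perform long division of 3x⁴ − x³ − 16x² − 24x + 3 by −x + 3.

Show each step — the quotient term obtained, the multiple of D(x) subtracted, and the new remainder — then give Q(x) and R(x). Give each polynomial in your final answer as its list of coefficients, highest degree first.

Step 1: lead(3x⁴ − x³ − 16x² − 24x + 3) ÷ lead(D) = 3x⁴ ÷ −x = −3x³. Subtract (−3x³)·D = 3x⁴ − 9x³. Remainder: 8x³ − 16x² − 24x + 3.
Step 2: lead(8x³ − 16x² − 24x + 3) ÷ lead(D) = 8x³ ÷ −x = −8x². Subtract (−8x²)·D = 8x³ − 24x². Remainder: 8x² − 24x + 3.
Step 3: lead(8x² − 24x + 3) ÷ lead(D) = 8x² ÷ −x = −8x. Subtract (−8x)·D = 8x² − 24x. Remainder: 3.

Q = [-3, -8, -8, 0]; R = [3]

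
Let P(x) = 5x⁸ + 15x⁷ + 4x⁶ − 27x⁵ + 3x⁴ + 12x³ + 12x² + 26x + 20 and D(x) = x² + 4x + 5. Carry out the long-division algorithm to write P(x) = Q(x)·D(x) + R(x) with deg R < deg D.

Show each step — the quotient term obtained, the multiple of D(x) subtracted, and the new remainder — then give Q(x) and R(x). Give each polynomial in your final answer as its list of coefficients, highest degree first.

Q = [5, -5, -1, 2, 0, 2, 4]; R = [0]

Step 1: lead(5x⁸ + 15x⁷ + 4x⁶ − 27x⁵ + 3x⁴ + 12x³ + 12x² + 26x + 20) ÷ lead(D) = 5x⁸ ÷ x² = 5x⁶. Subtract (5x⁶)·D = 5x⁸ + 20x⁷ + 25x⁶. Remainder: −5x⁷ − 21x⁶ − 27x⁵ + 3x⁴ + 12x³ + 12x² + 26x + 20.
Step 2: lead(−5x⁷ − 21x⁶ − 27x⁵ + 3x⁴ + 12x³ + 12x² + 26x + 20) ÷ lead(D) = −5x⁷ ÷ x² = −5x⁵. Subtract (−5x⁵)·D = −5x⁷ − 20x⁶ − 25x⁵. Remainder: −x⁶ − 2x⁵ + 3x⁴ + 12x³ + 12x² + 26x + 20.
Step 3: lead(−x⁶ − 2x⁵ + 3x⁴ + 12x³ + 12x² + 26x + 20) ÷ lead(D) = −x⁶ ÷ x² = −x⁴. Subtract (−x⁴)·D = −x⁶ − 4x⁵ − 5x⁴. Remainder: 2x⁵ + 8x⁴ + 12x³ + 12x² + 26x + 20.
Step 4: lead(2x⁵ + 8x⁴ + 12x³ + 12x² + 26x + 20) ÷ lead(D) = 2x⁵ ÷ x² = 2x³. Subtract (2x³)·D = 2x⁵ + 8x⁴ + 10x³. Remainder: 2x³ + 12x² + 26x + 20.
Step 5: lead(2x³ + 12x² + 26x + 20) ÷ lead(D) = 2x³ ÷ x² = 2x. Subtract (2x)·D = 2x³ + 8x² + 10x. Remainder: 4x² + 16x + 20.
Step 6: lead(4x² + 16x + 20) ÷ lead(D) = 4x² ÷ x² = 4. Subtract (4)·D = 4x² + 16x + 20. Remainder: 0.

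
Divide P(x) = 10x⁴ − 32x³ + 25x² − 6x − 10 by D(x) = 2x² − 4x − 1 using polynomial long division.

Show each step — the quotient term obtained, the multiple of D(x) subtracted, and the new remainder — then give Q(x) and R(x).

Step 1: lead(10x⁴ − 32x³ + 25x² − 6x − 10) ÷ lead(D) = 10x⁴ ÷ 2x² = 5x². Subtract (5x²)·D = 10x⁴ − 20x³ − 5x². Remainder: −12x³ + 30x² − 6x − 10.
Step 2: lead(−12x³ + 30x² − 6x − 10) ÷ lead(D) = −12x³ ÷ 2x² = −6x. Subtract (−6x)·D = −12x³ + 24x² + 6x. Remainder: 6x² − 12x − 10.
Step 3: lead(6x² − 12x − 10) ÷ lead(D) = 6x² ÷ 2x² = 3. Subtract (3)·D = 6x² − 12x − 3. Remainder: −7.

Q(x) = 5x² − 6x + 3; R(x) = −7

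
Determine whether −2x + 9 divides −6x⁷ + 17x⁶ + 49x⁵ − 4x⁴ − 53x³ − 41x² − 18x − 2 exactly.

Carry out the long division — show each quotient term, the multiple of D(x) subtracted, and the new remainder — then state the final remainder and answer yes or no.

Step 1: lead(−6x⁷ + 17x⁶ + 49x⁵ − 4x⁴ − 53x³ − 41x² − 18x − 2) ÷ lead(D) = −6x⁷ ÷ −2x = 3x⁶. Subtract (3x⁶)·D = −6x⁷ + 27x⁶. Remainder: −10x⁶ + 49x⁵ − 4x⁴ − 53x³ − 41x² − 18x − 2.
Step 2: lead(−10x⁶ + 49x⁵ − 4x⁴ − 53x³ − 41x² − 18x − 2) ÷ lead(D) = −10x⁶ ÷ −2x = 5x⁵. Subtract (5x⁵)·D = −10x⁶ + 45x⁵. Remainder: 4x⁵ − 4x⁴ − 53x³ − 41x² − 18x − 2.
Step 3: lead(4x⁵ − 4x⁴ − 53x³ − 41x² − 18x − 2) ÷ lead(D) = 4x⁵ ÷ −2x = −2x⁴. Subtract (−2x⁴)·D = 4x⁵ − 18x⁴. Remainder: 14x⁴ − 53x³ − 41x² − 18x − 2.
Step 4: lead(14x⁴ − 53x³ − 41x² − 18x − 2) ÷ lead(D) = 14x⁴ ÷ −2x = −7x³. Subtract (−7x³)·D = 14x⁴ − 63x³. Remainder: 10x³ − 41x² − 18x − 2.
Step 5: lead(10x³ − 41x² − 18x − 2) ÷ lead(D) = 10x³ ÷ −2x = −5x². Subtract (−5x²)·D = 10x³ − 45x². Remainder: 4x² − 18x − 2.
Step 6: lead(4x² − 18x − 2) ÷ lead(D) = 4x² ÷ −2x = −2x. Subtract (−2x)·D = 4x² − 18x. Remainder: −2.

R(x) = −2, so D(x) is not a factor of P(x). no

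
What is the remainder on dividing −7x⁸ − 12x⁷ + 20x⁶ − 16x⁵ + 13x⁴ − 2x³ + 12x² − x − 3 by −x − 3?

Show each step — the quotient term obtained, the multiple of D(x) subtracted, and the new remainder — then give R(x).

R(x) = 0

Step 1: lead(−7x⁸ − 12x⁷ + 20x⁶ − 16x⁵ + 13x⁴ − 2x³ + 12x² − x − 3) ÷ lead(D) = −7x⁸ ÷ −x = 7x⁷. Subtract (7x⁷)·D = −7x⁸ − 21x⁷. Remainder: 9x⁷ + 20x⁶ − 16x⁵ + 13x⁴ − 2x³ + 12x² − x − 3.
Step 2: lead(9x⁷ + 20x⁶ − 16x⁵ + 13x⁴ − 2x³ + 12x² − x − 3) ÷ lead(D) = 9x⁷ ÷ −x = −9x⁶. Subtract (−9x⁶)·D = 9x⁷ + 27x⁶. Remainder: −7x⁶ − 16x⁵ + 13x⁴ − 2x³ + 12x² − x − 3.
Step 3: lead(−7x⁶ − 16x⁵ + 13x⁴ − 2x³ + 12x² − x − 3) ÷ lead(D) = −7x⁶ ÷ −x = 7x⁵. Subtract (7x⁵)·D = −7x⁶ − 21x⁵. Remainder: 5x⁵ + 13x⁴ − 2x³ + 12x² − x − 3.
Step 4: lead(5x⁵ + 13x⁴ − 2x³ + 12x² − x − 3) ÷ lead(D) = 5x⁵ ÷ −x = −5x⁴. Subtract (−5x⁴)·D = 5x⁵ + 15x⁴. Remainder: −2x⁴ − 2x³ + 12x² − x − 3.
Step 5: lead(−2x⁴ − 2x³ + 12x² − x − 3) ÷ lead(D) = −2x⁴ ÷ −x = 2x³. Subtract (2x³)·D = −2x⁴ − 6x³. Remainder: 4x³ + 12x² − x − 3.
Step 6: lead(4x³ + 12x² − x − 3) ÷ lead(D) = 4x³ ÷ −x = −4x². Subtract (−4x²)·D = 4x³ + 12x². Remainder: −x − 3.
Step 7: lead(−x − 3) ÷ lead(D) = −x ÷ −x = 1. Subtract (1)·D = −x − 3. Remainder: 0.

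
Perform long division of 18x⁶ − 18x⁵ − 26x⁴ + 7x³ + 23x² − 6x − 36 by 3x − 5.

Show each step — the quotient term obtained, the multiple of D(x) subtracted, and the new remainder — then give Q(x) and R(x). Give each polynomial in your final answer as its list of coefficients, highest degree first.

Q = [6, 4, -2, -1, 6, 8]; R = [4]

Step 1: lead(18x⁶ − 18x⁵ − 26x⁴ + 7x³ + 23x² − 6x − 36) ÷ lead(D) = 18x⁶ ÷ 3x = 6x⁵. Subtract (6x⁵)·D = 18x⁶ − 30x⁵. Remainder: 12x⁵ − 26x⁴ + 7x³ + 23x² − 6x − 36.
Step 2: lead(12x⁵ − 26x⁴ + 7x³ + 23x² − 6x − 36) ÷ lead(D) = 12x⁵ ÷ 3x = 4x⁴. Subtract (4x⁴)·D = 12x⁵ − 20x⁴. Remainder: −6x⁴ + 7x³ + 23x² − 6x − 36.
Step 3: lead(−6x⁴ + 7x³ + 23x² − 6x − 36) ÷ lead(D) = −6x⁴ ÷ 3x = −2x³. Subtract (−2x³)·D = −6x⁴ + 10x³. Remainder: −3x³ + 23x² − 6x − 36.
Step 4: lead(−3x³ + 23x² − 6x − 36) ÷ lead(D) = −3x³ ÷ 3x = −x². Subtract (−x²)·D = −3x³ + 5x². Remainder: 18x² − 6x − 36.
Step 5: lead(18x² − 6x − 36) ÷ lead(D) = 18x² ÷ 3x = 6x. Subtract (6x)·D = 18x² − 30x. Remainder: 24x − 36.
Step 6: lead(24x − 36) ÷ lead(D) = 24x ÷ 3x = 8. Subtract (8)·D = 24x − 40. Remainder: 4.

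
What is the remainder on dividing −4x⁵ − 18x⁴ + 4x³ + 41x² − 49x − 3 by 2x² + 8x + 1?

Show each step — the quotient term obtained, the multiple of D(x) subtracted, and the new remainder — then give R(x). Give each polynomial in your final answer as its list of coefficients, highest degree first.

Step 1: lead(−4x⁵ − 18x⁴ + 4x³ + 41x² − 49x − 3) ÷ lead(D) = −4x⁵ ÷ 2x² = −2x³. Subtract (−2x³)·D = −4x⁵ − 16x⁴ − 2x³. Remainder: −2x⁴ + 6x³ + 41x² − 49x − 3.
Step 2: lead(−2x⁴ + 6x³ + 41x² − 49x − 3) ÷ lead(D) = −2x⁴ ÷ 2x² = −x². Subtract (−x²)·D = −2x⁴ − 8x³ − x². Remainder: 14x³ + 42x² − 49x − 3.
Step 3: lead(14x³ + 42x² − 49x − 3) ÷ lead(D) = 14x³ ÷ 2x² = 7x. Subtract (7x)·D = 14x³ + 56x² + 7x. Remainder: −14x² − 56x − 3.
Step 4: lead(−14x² − 56x − 3) ÷ lead(D) = −14x² ÷ 2x² = −7. Subtract (−7)·D = −14x² − 56x − 7. Remainder: 4.

R = [4]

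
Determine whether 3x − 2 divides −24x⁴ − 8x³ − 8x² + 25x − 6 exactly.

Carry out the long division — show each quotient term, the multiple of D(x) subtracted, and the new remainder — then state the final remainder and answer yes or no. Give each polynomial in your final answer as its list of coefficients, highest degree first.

R = [0], so D(x) is a factor of P(x). yes

Step 1: lead(−24x⁴ − 8x³ − 8x² + 25x − 6) ÷ lead(D) = −24x⁴ ÷ 3x = −8x³. Subtract (−8x³)·D = −24x⁴ + 16x³. Remainder: −24x³ − 8x² + 25x − 6.
Step 2: lead(−24x³ − 8x² + 25x − 6) ÷ lead(D) = −24x³ ÷ 3x = −8x². Subtract (−8x²)·D = −24x³ + 16x². Remainder: −24x² + 25x − 6.
Step 3: lead(−24x² + 25x − 6) ÷ lead(D) = −24x² ÷ 3x = −8x. Subtract (−8x)·D = −24x² + 16x. Remainder: 9x − 6.
Step 4: lead(9x − 6) ÷ lead(D) = 9x ÷ 3x = 3. Subtract (3)·D = 9x − 6. Remainder: 0.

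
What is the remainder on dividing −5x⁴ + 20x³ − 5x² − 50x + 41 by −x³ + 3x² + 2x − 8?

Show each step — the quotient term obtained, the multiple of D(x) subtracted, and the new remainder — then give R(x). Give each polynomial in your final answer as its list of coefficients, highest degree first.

R = [1]

Step 1: lead(−5x⁴ + 20x³ − 5x² − 50x + 41) ÷ lead(D) = −5x⁴ ÷ −x³ = 5x. Subtract (5x)·D = −5x⁴ + 15x³ + 10x² − 40x. Remainder: 5x³ − 15x² − 10x + 41.
Step 2: lead(5x³ − 15x² − 10x + 41) ÷ lead(D) = 5x³ ÷ −x³ = −5. Subtract (−5)·D = 5x³ − 15x² − 10x + 40. Remainder: 1.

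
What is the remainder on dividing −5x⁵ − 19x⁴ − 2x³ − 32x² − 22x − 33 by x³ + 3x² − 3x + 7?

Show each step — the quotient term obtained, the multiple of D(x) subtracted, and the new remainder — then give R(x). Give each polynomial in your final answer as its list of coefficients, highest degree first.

Step 1: lead(−5x⁵ − 19x⁴ − 2x³ − 32x² − 22x − 33) ÷ lead(D) = −5x⁵ ÷ x³ = −5x². Subtract (−5x²)·D = −5x⁵ − 15x⁴ + 15x³ − 35x². Remainder: −4x⁴ − 17x³ + 3x² − 22x − 33.
Step 2: lead(−4x⁴ − 17x³ + 3x² − 22x − 33) ÷ lead(D) = −4x⁴ ÷ x³ = −4x. Subtract (−4x)·D = −4x⁴ − 12x³ + 12x² − 28x. Remainder: −5x³ − 9x² + 6x − 33.
Step 3: lead(−5x³ − 9x² + 6x − 33) ÷ lead(D) = −5x³ ÷ x³ = −5. Subtract (−5)·D = −5x³ − 15x² + 15x − 35. Remainder: 6x² − 9x + 2.

R = [6, -9, 2]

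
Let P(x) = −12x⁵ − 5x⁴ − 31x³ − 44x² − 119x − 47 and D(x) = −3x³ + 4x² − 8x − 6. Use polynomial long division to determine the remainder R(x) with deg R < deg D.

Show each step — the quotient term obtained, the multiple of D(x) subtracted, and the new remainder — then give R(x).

R(x) = −5x + 7

Step 1: lead(−12x⁵ − 5x⁴ − 31x³ − 44x² − 119x − 47) ÷ lead(D) = −12x⁵ ÷ −3x³ = 4x². Subtract (4x²)·D = −12x⁵ + 16x⁴ − 32x³ − 24x². Remainder: −21x⁴ + x³ − 20x² − 119x − 47.
Step 2: lead(−21x⁴ + x³ − 20x² − 119x − 47) ÷ lead(D) = −21x⁴ ÷ −3x³ = 7x. Subtract (7x)·D = −21x⁴ + 28x³ − 56x² − 42x. Remainder: −27x³ + 36x² − 77x − 47.
Step 3: lead(−27x³ + 36x² − 77x − 47) ÷ lead(D) = −27x³ ÷ −3x³ = 9. Subtract (9)·D = −27x³ + 36x² − 72x − 54. Remainder: −5x + 7.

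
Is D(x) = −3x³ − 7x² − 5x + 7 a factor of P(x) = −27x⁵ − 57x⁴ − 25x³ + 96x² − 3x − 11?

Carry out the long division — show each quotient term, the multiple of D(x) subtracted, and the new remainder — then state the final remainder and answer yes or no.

R(x) = 9x² + x + 3, so D(x) is not a factor of P(x). no

Step 1: lead(−27x⁵ − 57x⁴ − 25x³ + 96x² − 3x − 11) ÷ lead(D) = −27x⁵ ÷ −3x³ = 9x². Subtract (9x²)·D = −27x⁵ − 63x⁴ − 45x³ + 63x². Remainder: 6x⁴ + 20x³ + 33x² − 3x − 11.
Step 2: lead(6x⁴ + 20x³ + 33x² − 3x − 11) ÷ lead(D) = 6x⁴ ÷ −3x³ = −2x. Subtract (−2x)·D = 6x⁴ + 14x³ + 10x² − 14x. Remainder: 6x³ + 23x² + 11x − 11.
Step 3: lead(6x³ + 23x² + 11x − 11) ÷ lead(D) = 6x³ ÷ −3x³ = −2. Subtract (−2)·D = 6x³ + 14x² + 10x − 14. Remainder: 9x² + x + 3.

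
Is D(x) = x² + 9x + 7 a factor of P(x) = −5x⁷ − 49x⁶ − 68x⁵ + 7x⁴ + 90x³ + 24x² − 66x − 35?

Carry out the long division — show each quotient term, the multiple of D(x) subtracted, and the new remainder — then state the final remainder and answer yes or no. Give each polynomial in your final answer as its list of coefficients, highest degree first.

Step 1: lead(−5x⁷ − 49x⁶ − 68x⁵ + 7x⁴ + 90x³ + 24x² − 66x − 35) ÷ lead(D) = −5x⁷ ÷ x² = −5x⁵. Subtract (−5x⁵)·D = −5x⁷ − 45x⁶ − 35x⁵. Remainder: −4x⁶ − 33x⁵ + 7x⁴ + 90x³ + 24x² − 66x − 35.
Step 2: lead(−4x⁶ − 33x⁵ + 7x⁴ + 90x³ + 24x² − 66x − 35) ÷ lead(D) = −4x⁶ ÷ x² = −4x⁴. Subtract (−4x⁴)·D = −4x⁶ − 36x⁵ − 28x⁴. Remainder: 3x⁵ + 35x⁴ + 90x³ + 24x² − 66x − 35.
Step 3: lead(3x⁵ + 35x⁴ + 90x³ + 24x² − 66x − 35) ÷ lead(D) = 3x⁵ ÷ x² = 3x³. Subtract (3x³)·D = 3x⁵ + 27x⁴ + 21x³. Remainder: 8x⁴ + 69x³ + 24x² − 66x − 35.
Step 4: lead(8x⁴ + 69x³ + 24x² − 66x − 35) ÷ lead(D) = 8x⁴ ÷ x² = 8x². Subtract (8x²)·D = 8x⁴ + 72x³ + 56x². Remainder: −3x³ − 32x² − 66x − 35.
Step 5: lead(−3x³ − 32x² − 66x − 35) ÷ lead(D) = −3x³ ÷ x² = −3x. Subtract (−3x)·D = −3x³ − 27x² − 21x. Remainder: −5x² − 45x − 35.
Step 6: lead(−5x² − 45x − 35) ÷ lead(D) = −5x² ÷ x² = −5. Subtract (−5)·D = −5x² − 45x − 35. Remainder: 0.

R = [0], so D(x) is a factor of P(x). yes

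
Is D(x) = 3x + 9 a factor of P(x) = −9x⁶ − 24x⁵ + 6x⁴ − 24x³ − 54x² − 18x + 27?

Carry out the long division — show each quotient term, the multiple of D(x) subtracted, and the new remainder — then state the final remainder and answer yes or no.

R(x) = 0, so D(x) is a factor of P(x). yes

Step 1: lead(−9x⁶ − 24x⁵ + 6x⁴ − 24x³ − 54x² − 18x + 27) ÷ lead(D) = −9x⁶ ÷ 3x = −3x⁵. Subtract (−3x⁵)·D = −9x⁶ − 27x⁵. Remainder: 3x⁵ + 6x⁴ − 24x³ − 54x² − 18x + 27.
Step 2: lead(3x⁵ + 6x⁴ − 24x³ − 54x² − 18x + 27) ÷ lead(D) = 3x⁵ ÷ 3x = x⁴. Subtract (x⁴)·D = 3x⁵ + 9x⁴. Remainder: −3x⁴ − 24x³ − 54x² − 18x + 27.
Step 3: lead(−3x⁴ − 24x³ − 54x² − 18x + 27) ÷ lead(D) = −3x⁴ ÷ 3x = −x³. Subtract (−x³)·D = −3x⁴ − 9x³. Remainder: −15x³ − 54x² − 18x + 27.
Step 4: lead(−15x³ − 54x² − 18x + 27) ÷ lead(D) = −15x³ ÷ 3x = −5x². Subtract (−5x²)·D = −15x³ − 45x². Remainder: −9x² − 18x + 27.
Step 5: lead(−9x² − 18x + 27) ÷ lead(D) = −9x² ÷ 3x = −3x. Subtract (−3x)·D = −9x² − 27x. Remainder: 9x + 27.
Step 6: lead(9x + 27) ÷ lead(D) = 9x ÷ 3x = 3. Subtract (3)·D = 9x + 27. Remainder: 0.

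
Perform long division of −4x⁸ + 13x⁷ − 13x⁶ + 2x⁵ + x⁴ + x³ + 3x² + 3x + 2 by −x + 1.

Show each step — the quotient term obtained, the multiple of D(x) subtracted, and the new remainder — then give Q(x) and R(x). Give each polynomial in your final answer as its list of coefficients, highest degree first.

Step 1: lead(−4x⁸ + 13x⁷ − 13x⁶ + 2x⁵ + x⁴ + x³ + 3x² + 3x + 2) ÷ lead(D) = −4x⁸ ÷ −x = 4x⁷. Subtract (4x⁷)·D = −4x⁸ + 4x⁷. Remainder: 9x⁷ − 13x⁶ + 2x⁵ + x⁴ + x³ + 3x² + 3x + 2.
Step 2: lead(9x⁷ − 13x⁶ + 2x⁵ + x⁴ + x³ + 3x² + 3x + 2) ÷ lead(D) = 9x⁷ ÷ −x = −9x⁶. Subtract (−9x⁶)·D = 9x⁷ − 9x⁶. Remainder: −4x⁶ + 2x⁵ + x⁴ + x³ + 3x² + 3x + 2.
Step 3: lead(−4x⁶ + 2x⁵ + x⁴ + x³ + 3x² + 3x + 2) ÷ lead(D) = −4x⁶ ÷ −x = 4x⁵. Subtract (4x⁵)·D = −4x⁶ + 4x⁵. Remainder: −2x⁵ + x⁴ + x³ + 3x² + 3x + 2.
Step 4: lead(−2x⁵ + x⁴ + x³ + 3x² + 3x + 2) ÷ lead(D) = −2x⁵ ÷ −x = 2x⁴. Subtract (2x⁴)·D = −2x⁵ + 2x⁴. Remainder: −x⁴ + x³ + 3x² + 3x + 2.
Step 5: lead(−x⁴ + x³ + 3x² + 3x + 2) ÷ lead(D) = −x⁴ ÷ −x = x³. Subtract (x³)·D = −x⁴ + x³. Remainder: 3x² + 3x + 2.
Step 6: lead(3x² + 3x + 2) ÷ lead(D) = 3x² ÷ −x = −3x. Subtract (−3x)·D = 3x² − 3x. Remainder: 6x + 2.
Step 7: lead(6x + 2) ÷ lead(D) = 6x ÷ −x = −6. Subtract (−6)·D = 6x − 6. Remainder: 8.

Q = [4, -9, 4, 2, 1, 0, -3, -6]; R = [8]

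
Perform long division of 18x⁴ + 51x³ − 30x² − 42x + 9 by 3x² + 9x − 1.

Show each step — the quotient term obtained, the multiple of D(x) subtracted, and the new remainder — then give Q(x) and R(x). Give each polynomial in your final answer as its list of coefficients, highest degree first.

Q = [6, -1, -5]; R = [2, 4]

Step 1: lead(18x⁴ + 51x³ − 30x² − 42x + 9) ÷ lead(D) = 18x⁴ ÷ 3x² = 6x². Subtract (6x²)·D = 18x⁴ + 54x³ − 6x². Remainder: −3x³ − 24x² − 42x + 9.
Step 2: lead(−3x³ − 24x² − 42x + 9) ÷ lead(D) = −3x³ ÷ 3x² = −x. Subtract (−x)·D = −3x³ − 9x² + x. Remainder: −15x² − 43x + 9.
Step 3: lead(−15x² − 43x + 9) ÷ lead(D) = −15x² ÷ 3x² = −5. Subtract (−5)·D = −15x² − 45x + 5. Remainder: 2x + 4.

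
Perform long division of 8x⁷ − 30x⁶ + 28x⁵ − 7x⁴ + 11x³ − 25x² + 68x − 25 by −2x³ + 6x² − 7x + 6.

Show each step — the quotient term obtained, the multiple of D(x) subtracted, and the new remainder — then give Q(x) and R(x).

Step 1: lead(8x⁷ − 30x⁶ + 28x⁵ − 7x⁴ + 11x³ − 25x² + 68x − 25) ÷ lead(D) = 8x⁷ ÷ −2x³ = −4x⁴. Subtract (−4x⁴)·D = 8x⁷ − 24x⁶ + 28x⁵ − 24x⁴. Remainder: −6x⁶ + 17x⁴ + 11x³ − 25x² + 68x − 25.
Step 2: lead(−6x⁶ + 17x⁴ + 11x³ − 25x² + 68x − 25) ÷ lead(D) = −6x⁶ ÷ −2x³ = 3x³. Subtract (3x³)·D = −6x⁶ + 18x⁵ − 21x⁴ + 18x³. Remainder: −18x⁵ + 38x⁴ − 7x³ − 25x² + 68x − 25.
Step 3: lead(−18x⁵ + 38x⁴ − 7x³ − 25x² + 68x − 25) ÷ lead(D) = −18x⁵ ÷ −2x³ = 9x². Subtract (9x²)·D = −18x⁵ + 54x⁴ − 63x³ + 54x². Remainder: −16x⁴ + 56x³ − 79x² + 68x − 25.
Step 4: lead(−16x⁴ + 56x³ − 79x² + 68x − 25) ÷ lead(D) = −16x⁴ ÷ −2x³ = 8x. Subtract (8x)·D = −16x⁴ + 48x³ − 56x² + 48x. Remainder: 8x³ − 23x² + 20x − 25.
Step 5: lead(8x³ − 23x² + 20x − 25) ÷ lead(D) = 8x³ ÷ −2x³ = −4. Subtract (−4)·D = 8x³ − 24x² + 28x − 24. Remainder: x² − 8x − 1.

Q(x) = −4x⁴ + 3x³ + 9x² + 8x − 4; R(x) = x² − 8x − 1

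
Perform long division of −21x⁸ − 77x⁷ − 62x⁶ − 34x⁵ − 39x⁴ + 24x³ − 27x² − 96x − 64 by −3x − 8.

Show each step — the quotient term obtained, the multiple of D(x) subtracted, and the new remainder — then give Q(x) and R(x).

Step 1: lead(−21x⁸ − 77x⁷ − 62x⁶ − 34x⁵ − 39x⁴ + 24x³ − 27x² − 96x − 64) ÷ lead(D) = −21x⁸ ÷ −3x = 7x⁷. Subtract (7x⁷)·D = −21x⁸ − 56x⁷. Remainder: −21x⁷ − 62x⁶ − 34x⁵ − 39x⁴ + 24x³ − 27x² − 96x − 64.
Step 2: lead(−21x⁷ − 62x⁶ − 34x⁵ − 39x⁴ + 24x³ − 27x² − 96x − 64) ÷ lead(D) = −21x⁷ ÷ −3x = 7x⁶. Subtract (7x⁶)·D = −21x⁷ − 56x⁶. Remainder: −6x⁶ − 34x⁵ − 39x⁴ + 24x³ − 27x² − 96x − 64.
Step 3: lead(−6x⁶ − 34x⁵ − 39x⁴ + 24x³ − 27x² − 96x − 64) ÷ lead(D) = −6x⁶ ÷ −3x = 2x⁵. Subtract (2x⁵)·D = −6x⁶ − 16x⁵. Remainder: −18x⁵ − 39x⁴ + 24x³ − 27x² − 96x − 64.
Step 4: lead(−18x⁵ − 39x⁴ + 24x³ − 27x² − 96x − 64) ÷ lead(D) = −18x⁵ ÷ −3x = 6x⁴. Subtract (6x⁴)·D = −18x⁵ − 48x⁴. Remainder: 9x⁴ + 24x³ − 27x² − 96x − 64.
Step 5: lead(9x⁴ + 24x³ − 27x² − 96x − 64) ÷ lead(D) = 9x⁴ ÷ −3x = −3x³. Subtract (−3x³)·D = 9x⁴ + 24x³. Remainder: −27x² − 96x − 64.
Step 6: lead(−27x² − 96x − 64) ÷ lead(D) = −27x² ÷ −3x = 9x. Subtract (9x)·D = −27x² − 72x. Remainder: −24x − 64.
Step 7: lead(−24x − 64) ÷ lead(D) = −24x ÷ −3x = 8. Subtract (8)·D = −24x − 64. Remainder: 0.

Q(x) = 7x⁷ + 7x⁶ + 2x⁵ + 6x⁴ − 3x³ + 9x + 8; R(x) = 0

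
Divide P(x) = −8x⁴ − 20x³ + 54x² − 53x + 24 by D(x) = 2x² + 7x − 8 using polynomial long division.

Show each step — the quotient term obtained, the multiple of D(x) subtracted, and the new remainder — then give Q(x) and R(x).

Q(x) = −4x² + 4x − 3; R(x) = 0

Step 1: lead(−8x⁴ − 20x³ + 54x² − 53x + 24) ÷ lead(D) = −8x⁴ ÷ 2x² = −4x². Subtract (−4x²)·D = −8x⁴ − 28x³ + 32x². Remainder: 8x³ + 22x² − 53x + 24.
Step 2: lead(8x³ + 22x² − 53x + 24) ÷ lead(D) = 8x³ ÷ 2x² = 4x. Subtract (4x)·D = 8x³ + 28x² − 32x. Remainder: −6x² − 21x + 24.
Step 3: lead(−6x² − 21x + 24) ÷ lead(D) = −6x² ÷ 2x² = −3. Subtract (−3)·D = −6x² − 21x + 24. Remainder: 0.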